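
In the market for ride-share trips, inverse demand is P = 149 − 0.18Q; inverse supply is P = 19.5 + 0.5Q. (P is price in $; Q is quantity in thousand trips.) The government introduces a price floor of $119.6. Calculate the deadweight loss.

$249.84 thousand

Competitive equilibrium: 149 − 0.18Q = 19.5 + 0.5Q → Q* = 190.4412, P* = 114.7206.
At the floor P = 119.6, quantity demanded = (149 − 119.6)/0.18 = 163.3333.
Sellers' marginal cost at Q' = 163.3333: 19.5 + 0.5·163.3333 = 101.1667.
ΔQ = 190.4412 − 163.3333 = 27.1079; wedge = 119.6 − 101.1667 = 18.4333.
DWL = ½ × 27.1079 × 18.4333 = $249.84 thousand.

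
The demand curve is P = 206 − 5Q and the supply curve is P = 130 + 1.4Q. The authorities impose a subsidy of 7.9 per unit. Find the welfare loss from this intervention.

Competitive equilibrium: 206 − 5Q = 130 + 1.4Q → Q* = 11.875, P* = 146.625.
The subsidy lowers effective supply by 7.9: P = 122.1 + 1.4Q.
New quantity: 206 − 5Q = 122.1 + 1.4Q → Q' = 13.1094.
Overproduction ΔQ = 13.1094 − 11.875 = 1.2344; wedge = subsidy = 7.9.
Deadweight loss = ½ × 1.2344 × 7.9 = 4.88.

4.88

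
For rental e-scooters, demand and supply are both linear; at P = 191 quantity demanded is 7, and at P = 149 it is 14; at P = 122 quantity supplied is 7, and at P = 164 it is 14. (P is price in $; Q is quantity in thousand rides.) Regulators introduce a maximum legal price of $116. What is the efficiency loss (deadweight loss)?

$273.375 thousand

Demand slope = (149 − 191)/(14 − 7) = −6, so P = 233 − 6Q.
Supply slope = (164 − 122)/(14 − 7) = 6, so P = 80 + 6Q.
Competitive equilibrium: 233 − 6Q = 80 + 6Q → Q* = 12.75, P* = 156.5.
At the ceiling P = 116, quantity supplied = (116 − 80)/6 = 6.
Willingness to pay at Q' = 6: 233 − 6·6 = 197.
ΔQ = 12.75 − 6 = 6.75; wedge = 197 − 116 = 81.
Welfare loss = ½ × 6.75 × 81 = $273.375 thousand.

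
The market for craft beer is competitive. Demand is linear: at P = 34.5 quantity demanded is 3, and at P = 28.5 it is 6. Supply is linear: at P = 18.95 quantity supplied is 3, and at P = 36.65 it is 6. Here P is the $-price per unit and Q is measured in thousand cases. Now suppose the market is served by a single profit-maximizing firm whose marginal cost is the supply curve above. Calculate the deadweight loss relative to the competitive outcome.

Demand slope = (28.5 − 34.5)/(6 − 3) = −2, so P = 40.5 − 2Q.
Supply slope = (36.65 − 18.95)/(6 − 3) = 5.9, so P = 1.25 + 5.9Q.
Competitive equilibrium: 40.5 − 2Q = 1.25 + 5.9Q → Q* = 4.9684, P* = 30.5633.
Marginal revenue: MR = 40.5 − 4Q. Set MR = MC: 40.5 − 4Q = 1.25 + 5.9Q → Q_m = 3.9646.
Price P_m = 40.5 − 2·3.9646 = 32.5708; MC(Q_m) = 1.25 + 5.9·3.9646 = 24.6411.
Competitive Q* = 4.9684, so ΔQ = 1.0038; wedge = 32.5708 − 24.6411 = 7.9297.
DWL = ½ × 1.0038 × 7.9297 = $3.98 thousand.

$3.98 thousand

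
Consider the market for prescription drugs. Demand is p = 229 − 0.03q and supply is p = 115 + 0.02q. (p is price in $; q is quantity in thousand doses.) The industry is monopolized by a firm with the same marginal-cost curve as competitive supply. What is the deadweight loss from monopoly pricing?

$18275.625 thousand

Competitive equilibrium: 229 − 0.03q = 115 + 0.02q → q* = 2280, p* = 160.6.
Marginal revenue: MR = 229 − 0.06q. Set MR = MC: 229 − 0.06q = 115 + 0.02q → q_m = 1425.
Price p_m = 229 − 0.03·1425 = 186.25; MC(q_m) = 115 + 0.02·1425 = 143.5.
Competitive q* = 2280, so Δq = 855; wedge = 186.25 − 143.5 = 42.75.
DWL = ½ × 855 × 42.75 = $18275.625 thousand.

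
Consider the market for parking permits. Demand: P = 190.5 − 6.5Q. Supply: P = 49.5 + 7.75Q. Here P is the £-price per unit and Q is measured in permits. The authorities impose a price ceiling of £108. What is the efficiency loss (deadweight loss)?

Competitive equilibrium: 190.5 − 6.5Q = 49.5 + 7.75Q → Q* = 9.89474, P* = 126.18421.
At the ceiling P = 108, quantity supplied = (108 − 49.5)/7.75 = 7.54839.
Willingness to pay at Q' = 7.54839: 190.5 − 6.5·7.54839 = 141.43547.
ΔQ = 9.89474 − 7.54839 = 2.34635; wedge = 141.43547 − 108 = 33.43547.
Welfare loss = ½ × 2.34635 × 33.43547 = £39.23.

£39.23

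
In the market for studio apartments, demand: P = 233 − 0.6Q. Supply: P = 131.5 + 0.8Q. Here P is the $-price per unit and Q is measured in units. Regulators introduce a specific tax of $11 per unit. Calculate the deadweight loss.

Competitive equilibrium: 233 − 0.6Q = 131.5 + 0.8Q → Q* = 72.5, P* = 189.5.
With the tax, the buyer price exceeds the seller price by 11: (233 − 0.6Q) − (131.5 + 0.8Q) = 11 → Q' = 64.6429.
ΔQ = 72.5 − 64.6429 = 7.8571; the wedge equals the tax, 11.
DWL = ½ × 7.8571 × 11 = $43.21.

$43.21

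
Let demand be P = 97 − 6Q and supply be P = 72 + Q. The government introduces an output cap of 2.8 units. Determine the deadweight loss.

2.08

Competitive equilibrium: 97 − 6Q = 72 + Q → Q* = 3.5714, P* = 75.5714.
At Q = 2.8: demand price = 97 − 6·2.8 = 80.2; supply price = 72 + 1·2.8 = 74.8.
ΔQ = 3.5714 − 2.8 = 0.7714; wedge = 80.2 − 74.8 = 5.4.
Welfare loss = ½ × 0.7714 × 5.4 = 2.08.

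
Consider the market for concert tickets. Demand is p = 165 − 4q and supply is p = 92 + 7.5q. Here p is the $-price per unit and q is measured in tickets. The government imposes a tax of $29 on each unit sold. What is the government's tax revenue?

$110.96

Competitive equilibrium: 165 − 4q = 92 + 7.5q → q* = 6.3478, p* = 139.6087.
With the tax, the buyer price exceeds the seller price by 29: (165 − 4q) − (92 + 7.5q) = 29 → q' = 3.8261.
Tax revenue = 29 × 3.8261 = $110.96.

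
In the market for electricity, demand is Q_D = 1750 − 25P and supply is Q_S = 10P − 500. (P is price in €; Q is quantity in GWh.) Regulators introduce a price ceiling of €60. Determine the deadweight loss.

In inverse form: demand P = 70 − 0.04Q, supply P = 50 + 0.1Q.
Competitive equilibrium: 70 − 0.04Q = 50 + 0.1Q → Q* = 142.8571, P* = 64.2857.
At the ceiling P = 60, quantity supplied = (60 − 50)/0.1 = 100.
Willingness to pay at Q' = 100: 70 − 0.04·100 = 66.
ΔQ = 142.8571 − 100 = 42.8571; wedge = 66 − 60 = 6.
Welfare loss = ½ × 42.8571 × 6 = €128.57.

€128.57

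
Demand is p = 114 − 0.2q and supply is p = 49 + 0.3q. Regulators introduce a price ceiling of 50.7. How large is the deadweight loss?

Competitive equilibrium: 114 − 0.2q = 49 + 0.3q → q* = 130, p* = 88.
At the ceiling p = 50.7, quantity supplied = (50.7 − 49)/0.3 = 5.66667.
Willingness to pay at q' = 5.66667: 114 − 0.2·5.66667 = 112.86667.
Δq = 130 − 5.66667 = 124.33333; wedge = 112.86667 − 50.7 = 62.16667.
DWL = ½ × 124.33333 × 62.16667 = 3864.69.

3864.69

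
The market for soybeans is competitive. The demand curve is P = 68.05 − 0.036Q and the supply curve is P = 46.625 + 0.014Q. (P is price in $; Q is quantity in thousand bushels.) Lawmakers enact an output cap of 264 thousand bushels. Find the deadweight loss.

$676.51 thousand

Competitive equilibrium: 68.05 − 0.036Q = 46.625 + 0.014Q → Q* = 428.5, P* = 52.624.
At Q = 264: demand price = 68.05 − 0.036·264 = 58.546; supply price = 46.625 + 0.014·264 = 50.321.
ΔQ = 428.5 − 264 = 164.5; wedge = 58.546 − 50.321 = 8.225.
The triangle = ½ × 164.5 × 8.225 = $676.51 thousand.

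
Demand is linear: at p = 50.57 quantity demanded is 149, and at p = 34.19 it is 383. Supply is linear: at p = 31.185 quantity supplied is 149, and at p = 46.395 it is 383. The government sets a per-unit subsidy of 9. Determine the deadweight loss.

300

Demand slope = (34.19 − 50.57)/(383 − 149) = −0.07, so p = 61 − 0.07q.
Supply slope = (46.395 − 31.185)/(383 − 149) = 0.065, so p = 21.5 + 0.065q.
Competitive equilibrium: 61 − 0.07q = 21.5 + 0.065q → q* = 292.5926, p* = 40.5185.
The subsidy lowers effective supply by 9: p = 12.5 + 0.065q.
New quantity: 61 − 0.07q = 12.5 + 0.065q → q' = 359.2593.
Overproduction Δq = 359.2593 − 292.5926 = 66.6667; wedge = subsidy = 9.
Deadweight loss = ½ × 66.6667 × 9 = 300.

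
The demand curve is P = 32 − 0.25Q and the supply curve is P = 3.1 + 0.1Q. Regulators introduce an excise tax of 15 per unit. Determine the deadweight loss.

321.43

Competitive equilibrium: 32 − 0.25Q = 3.1 + 0.1Q → Q* = 82.5714, P* = 11.3571.
With the tax, the buyer price exceeds the seller price by 15: (32 − 0.25Q) − (3.1 + 0.1Q) = 15 → Q' = 39.7143.
ΔQ = 82.5714 − 39.7143 = 42.8571; the wedge equals the tax, 15.
Welfare loss = ½ × 42.8571 × 15 = 321.43.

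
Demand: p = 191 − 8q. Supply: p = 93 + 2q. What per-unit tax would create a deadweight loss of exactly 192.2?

Competitive equilibrium: 191 − 8q = 93 + 2q → q* = 9.8, p* = 112.6.
A tax t gives Δq = t/10 and wedge t, so DWL = t²/20.
t²/20 = 192.2 → t² = 3844 → t = 62.

62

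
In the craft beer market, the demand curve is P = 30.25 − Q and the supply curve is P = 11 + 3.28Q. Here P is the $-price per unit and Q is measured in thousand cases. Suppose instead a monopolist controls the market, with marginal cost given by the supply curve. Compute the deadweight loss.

$1.55 thousand

Competitive equilibrium: 30.25 − Q = 11 + 3.28Q → Q* = 4.4977, P* = 25.7523.
Marginal revenue: MR = 30.25 − 2Q. Set MR = MC: 30.25 − 2Q = 11 + 3.28Q → Q_m = 3.6458.
Price P_m = 30.25 − 1·3.6458 = 26.6042; MC(Q_m) = 11 + 3.28·3.6458 = 22.9582.
Competitive Q* = 4.4977, so ΔQ = 0.8519; wedge = 26.6042 − 22.9582 = 3.646.
Welfare loss = ½ × 0.8519 × 3.646 = $1.55 thousand.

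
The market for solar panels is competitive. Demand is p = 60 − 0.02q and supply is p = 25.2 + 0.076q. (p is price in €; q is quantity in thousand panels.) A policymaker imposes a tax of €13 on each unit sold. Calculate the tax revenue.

€2952.08 thousand

Competitive equilibrium: 60 − 0.02q = 25.2 + 0.076q → q* = 362.5, p* = 52.75.
With the tax, the buyer price exceeds the seller price by 13: (60 − 0.02q) − (25.2 + 0.076q) = 13 → q' = 227.0833.
Tax revenue = 13 × 227.0833 = €2952.08 thousand.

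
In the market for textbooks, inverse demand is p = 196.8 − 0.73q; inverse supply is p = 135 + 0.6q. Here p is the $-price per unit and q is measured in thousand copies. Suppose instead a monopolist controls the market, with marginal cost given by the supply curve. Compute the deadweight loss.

Competitive equilibrium: 196.8 − 0.73q = 135 + 0.6q → q* = 46.4662, p* = 162.8797.
Marginal revenue: MR = 196.8 − 1.46q. Set MR = MC: 196.8 − 1.46q = 135 + 0.6q → q_m = 30.
Price p_m = 196.8 − 0.73·30 = 174.9; MC(q_m) = 135 + 0.6·30 = 153.
Competitive q* = 46.4662, so Δq = 16.4662; wedge = 174.9 − 153 = 21.9.
DWL = ½ × 16.4662 × 21.9 = $180.30 thousand.

$180.30 thousand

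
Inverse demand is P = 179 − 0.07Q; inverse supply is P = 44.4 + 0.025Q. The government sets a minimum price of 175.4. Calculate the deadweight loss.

88556.82

Competitive equilibrium: 179 − 0.07Q = 44.4 + 0.025Q → Q* = 1416.84211, P* = 79.82105.
At the floor P = 175.4, quantity demanded = (179 − 175.4)/0.07 = 51.42857.
Sellers' marginal cost at Q' = 51.42857: 44.4 + 0.025·51.42857 = 45.68571.
ΔQ = 1416.84211 − 51.42857 = 1365.41354; wedge = 175.4 − 45.68571 = 129.71429.
DWL = ½ × 1365.41354 × 129.71429 = 88556.82.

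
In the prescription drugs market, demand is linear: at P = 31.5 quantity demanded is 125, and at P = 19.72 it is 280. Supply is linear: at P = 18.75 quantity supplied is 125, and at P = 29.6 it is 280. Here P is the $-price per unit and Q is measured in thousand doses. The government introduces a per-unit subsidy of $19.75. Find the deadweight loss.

Demand slope = (19.72 − 31.5)/(280 − 125) = −0.076, so P = 41 − 0.076Q.
Supply slope = (29.6 − 18.75)/(280 − 125) = 0.07, so P = 10 + 0.07Q.
Competitive equilibrium: 41 − 0.076Q = 10 + 0.07Q → Q* = 212.3288, P* = 24.863.
The subsidy lowers effective supply by 19.75: P = 0.07Q − 9.75.
New quantity: 41 − 0.076Q = 0.07Q − 9.75 → Q' = 347.6027.
Overproduction ΔQ = 347.6027 − 212.3288 = 135.2739; wedge = subsidy = 19.75.
Welfare loss = ½ × 135.2739 × 19.75 = $1335.83 thousand.

$1335.83 thousand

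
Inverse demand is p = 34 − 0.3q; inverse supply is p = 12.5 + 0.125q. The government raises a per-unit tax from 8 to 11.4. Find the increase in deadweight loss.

77.60

Competitive equilibrium: 34 − 0.3q = 12.5 + 0.125q → q* = 50.5882, p* = 18.8235.
For a per-unit tax t: Δq = t/0.425, so DWL = ½·t·(t/0.425) = t²/0.85.
At t = 8: DWL = 75.294. At t = 11.4: DWL = 152.894.
Increase = 152.894 − 75.294 = 77.60.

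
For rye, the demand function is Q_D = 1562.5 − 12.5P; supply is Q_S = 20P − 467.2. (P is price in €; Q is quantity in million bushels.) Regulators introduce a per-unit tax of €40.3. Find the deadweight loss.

In inverse form: demand P = 125 − 0.08Q, supply P = 23.36 + 0.05Q.
Competitive equilibrium: 125 − 0.08Q = 23.36 + 0.05Q → Q* = 781.8462, P* = 62.4523.
With the tax, the buyer price exceeds the seller price by 40.3: (125 − 0.08Q) − (23.36 + 0.05Q) = 40.3 → Q' = 471.8462.
ΔQ = 781.8462 − 471.8462 = 310; the wedge equals the tax, 40.3.
The triangle = ½ × 310 × 40.3 = €6246.50 million.

€6246.50 million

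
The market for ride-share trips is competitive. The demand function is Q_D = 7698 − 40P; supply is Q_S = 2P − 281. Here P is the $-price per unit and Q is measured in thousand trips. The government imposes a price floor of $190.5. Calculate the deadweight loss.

In inverse form: demand P = 192.45 − 0.025Q, supply P = 140.5 + 0.5Q.
Competitive equilibrium: 192.45 − 0.025Q = 140.5 + 0.5Q → Q* = 98.9524, P* = 189.9762.
At the floor P = 190.5, quantity demanded = (192.45 − 190.5)/0.025 = 78.
Sellers' marginal cost at Q' = 78: 140.5 + 0.5·78 = 179.5.
ΔQ = 98.9524 − 78 = 20.9524; wedge = 190.5 − 179.5 = 11.
The triangle = ½ × 20.9524 × 11 = $115.24 thousand.

$115.24 thousand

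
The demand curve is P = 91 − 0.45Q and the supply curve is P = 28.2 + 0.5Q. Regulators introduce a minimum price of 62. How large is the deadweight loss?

Competitive equilibrium: 91 − 0.45Q = 28.2 + 0.5Q → Q* = 66.1053, P* = 61.2526.
At the floor P = 62, quantity demanded = (91 − 62)/0.45 = 64.4444.
Sellers' marginal cost at Q' = 64.4444: 28.2 + 0.5·64.4444 = 60.4222.
ΔQ = 66.1053 − 64.4444 = 1.6609; wedge = 62 − 60.4222 = 1.5778.
The triangle = ½ × 1.6609 × 1.5778 = 1.31.

1.31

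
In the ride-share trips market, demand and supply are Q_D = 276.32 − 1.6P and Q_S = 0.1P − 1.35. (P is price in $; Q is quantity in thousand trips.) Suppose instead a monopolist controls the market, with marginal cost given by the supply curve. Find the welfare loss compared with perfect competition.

$3.68 thousand

In inverse form: demand P = 172.7 − 0.625Q, supply P = 13.5 + 10Q.
Competitive equilibrium: 172.7 − 0.625Q = 13.5 + 10Q → Q* = 14.9835, P* = 163.3353.
Marginal revenue: MR = 172.7 − 1.25Q. Set MR = MC: 172.7 − 1.25Q = 13.5 + 10Q → Q_m = 14.1511.
Price P_m = 172.7 − 0.625·14.1511 = 163.8556; MC(Q_m) = 13.5 + 10·14.1511 = 155.011.
Competitive Q* = 14.9835, so ΔQ = 0.8324; wedge = 163.8556 − 155.011 = 8.8446.
Welfare loss = ½ × 0.8324 × 8.8446 = $3.68 thousand.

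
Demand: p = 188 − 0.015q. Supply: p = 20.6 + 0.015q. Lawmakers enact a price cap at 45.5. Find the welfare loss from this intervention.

230496

Competitive equilibrium: 188 − 0.015q = 20.6 + 0.015q → q* = 5580, p* = 104.3.
At the ceiling p = 45.5, quantity supplied = (45.5 − 20.6)/0.015 = 1660.
Willingness to pay at q' = 1660: 188 − 0.015·1660 = 163.1.
Δq = 5580 − 1660 = 3920; wedge = 163.1 − 45.5 = 117.6.
Welfare loss = ½ × 3920 × 117.6 = 230496.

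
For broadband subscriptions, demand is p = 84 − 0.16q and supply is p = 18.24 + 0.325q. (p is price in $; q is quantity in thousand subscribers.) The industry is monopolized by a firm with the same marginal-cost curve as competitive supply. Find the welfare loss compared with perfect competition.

$274.33 thousand

Competitive equilibrium: 84 − 0.16q = 18.24 + 0.325q → q* = 135.5876, p* = 62.306.
Marginal revenue: MR = 84 − 0.32q. Set MR = MC: 84 − 0.32q = 18.24 + 0.325q → q_m = 101.9535.
Price p_m = 84 − 0.16·101.9535 = 67.6874; MC(q_m) = 18.24 + 0.325·101.9535 = 51.3749.
Competitive q* = 135.5876, so Δq = 33.6341; wedge = 67.6874 − 51.3749 = 16.3125.
Welfare loss = ½ × 33.6341 × 16.3125 = $274.33 thousand.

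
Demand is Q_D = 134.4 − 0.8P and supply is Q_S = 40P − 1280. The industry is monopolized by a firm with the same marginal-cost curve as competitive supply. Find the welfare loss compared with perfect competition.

1777.60

In inverse form: demand P = 168 − 1.25Q, supply P = 32 + 0.025Q.
Competitive equilibrium: 168 − 1.25Q = 32 + 0.025Q → Q* = 106.66667, P* = 34.66667.
Marginal revenue: MR = 168 − 2.5Q. Set MR = MC: 168 − 2.5Q = 32 + 0.025Q → Q_m = 53.86139.
Price P_m = 168 − 1.25·53.86139 = 100.67326; MC(Q_m) = 32 + 0.025·53.86139 = 33.34653.
Competitive Q* = 106.66667, so ΔQ = 52.80528; wedge = 100.67326 − 33.34653 = 67.32673.
Welfare loss = ½ × 52.80528 × 67.32673 = 1777.60.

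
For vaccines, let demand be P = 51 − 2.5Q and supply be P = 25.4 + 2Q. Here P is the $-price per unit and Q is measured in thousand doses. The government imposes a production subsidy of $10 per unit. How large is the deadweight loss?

$11.11 thousand

Competitive equilibrium: 51 − 2.5Q = 25.4 + 2Q → Q* = 5.6889, P* = 36.7778.
The subsidy lowers effective supply by 10: P = 15.4 + 2Q.
New quantity: 51 − 2.5Q = 15.4 + 2Q → Q' = 7.9111.
Overproduction ΔQ = 7.9111 − 5.6889 = 2.2222; wedge = subsidy = 10.
Deadweight loss = ½ × 2.2222 × 10 = $11.11 thousand.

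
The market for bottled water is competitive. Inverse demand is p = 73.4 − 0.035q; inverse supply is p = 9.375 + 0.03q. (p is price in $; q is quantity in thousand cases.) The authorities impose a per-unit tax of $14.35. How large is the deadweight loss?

Competitive equilibrium: 73.4 − 0.035q = 9.375 + 0.03q → q* = 985, p* = 38.925.
With the tax, the buyer price exceeds the seller price by 14.35: (73.4 − 0.035q) − (9.375 + 0.03q) = 14.35 → q' = 764.2308.
Δq = 985 − 764.2308 = 220.7692; the wedge equals the tax, 14.35.
DWL = ½ × 220.7692 × 14.35 = $1584.02 thousand.

$1584.02 thousand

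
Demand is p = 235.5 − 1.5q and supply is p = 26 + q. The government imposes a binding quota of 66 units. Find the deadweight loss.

Competitive equilibrium: 235.5 − 1.5q = 26 + q → q* = 83.8, p* = 109.8.
At q = 66: demand price = 235.5 − 1.5·66 = 136.5; supply price = 26 + 1·66 = 92.
Δq = 83.8 − 66 = 17.8; wedge = 136.5 − 92 = 44.5.
The triangle = ½ × 17.8 × 44.5 = 396.05.

396.05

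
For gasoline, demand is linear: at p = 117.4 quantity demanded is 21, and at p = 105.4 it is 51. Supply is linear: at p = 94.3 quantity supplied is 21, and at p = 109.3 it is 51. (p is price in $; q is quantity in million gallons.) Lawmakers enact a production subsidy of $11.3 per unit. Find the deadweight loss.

Demand slope = (105.4 − 117.4)/(51 − 21) = −0.4, so p = 125.8 − 0.4q.
Supply slope = (109.3 − 94.3)/(51 − 21) = 0.5, so p = 83.8 + 0.5q.
Competitive equilibrium: 125.8 − 0.4q = 83.8 + 0.5q → q* = 46.6667, p* = 107.1333.
The subsidy lowers effective supply by 11.3: p = 72.5 + 0.5q.
New quantity: 125.8 − 0.4q = 72.5 + 0.5q → q' = 59.2222.
Overproduction Δq = 59.2222 − 46.6667 = 12.5555; wedge = subsidy = 11.3.
Deadweight loss = ½ × 12.5555 × 11.3 = $70.94 million.

$70.94 million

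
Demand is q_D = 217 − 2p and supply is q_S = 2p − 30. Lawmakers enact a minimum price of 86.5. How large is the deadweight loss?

In inverse form: demand p = 108.5 − 0.5q, supply p = 15 + 0.5q.
Competitive equilibrium: 108.5 − 0.5q = 15 + 0.5q → q* = 93.5, p* = 61.75.
At the floor p = 86.5, quantity demanded = (108.5 − 86.5)/0.5 = 44.
Sellers' marginal cost at q' = 44: 15 + 0.5·44 = 37.
Δq = 93.5 − 44 = 49.5; wedge = 86.5 − 37 = 49.5.
The triangle = ½ × 49.5 × 49.5 = 1225.125.

1225.125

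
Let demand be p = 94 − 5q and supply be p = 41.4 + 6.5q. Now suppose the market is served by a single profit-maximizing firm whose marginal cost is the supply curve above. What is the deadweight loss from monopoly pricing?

11.05

Competitive equilibrium: 94 − 5q = 41.4 + 6.5q → q* = 4.5739, p* = 71.1304.
Marginal revenue: MR = 94 − 10q. Set MR = MC: 94 − 10q = 41.4 + 6.5q → q_m = 3.1879.
Price p_m = 94 − 5·3.1879 = 78.0605; MC(q_m) = 41.4 + 6.5·3.1879 = 62.1214.
Competitive q* = 4.5739, so Δq = 1.386; wedge = 78.0605 − 62.1214 = 15.9391.
DWL = ½ × 1.386 × 15.9391 = 11.05.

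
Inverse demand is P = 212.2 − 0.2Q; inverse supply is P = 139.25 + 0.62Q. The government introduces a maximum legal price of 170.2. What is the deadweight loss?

Competitive equilibrium: 212.2 − 0.2Q = 139.25 + 0.62Q → Q* = 88.9634, P* = 194.4073.
At the ceiling P = 170.2, quantity supplied = (170.2 − 139.25)/0.62 = 49.9194.
Willingness to pay at Q' = 49.9194: 212.2 − 0.2·49.9194 = 202.2161.
ΔQ = 88.9634 − 49.9194 = 39.044; wedge = 202.2161 − 170.2 = 32.0161.
DWL = ½ × 39.044 × 32.0161 = 625.02.

625.02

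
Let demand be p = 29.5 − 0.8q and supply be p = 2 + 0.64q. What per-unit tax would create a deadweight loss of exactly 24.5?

8.4

Competitive equilibrium: 29.5 − 0.8q = 2 + 0.64q → q* = 19.0972, p* = 14.2222.
A tax t gives Δq = t/1.44 and wedge t, so DWL = t²/2.88.
t²/2.88 = 24.5 → t² = 70.56 → t = 8.4.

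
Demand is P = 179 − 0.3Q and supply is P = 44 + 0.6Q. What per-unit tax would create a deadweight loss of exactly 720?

Competitive equilibrium: 179 − 0.3Q = 44 + 0.6Q → Q* = 150, P* = 134.
A tax t gives ΔQ = t/0.9 and wedge t, so DWL = t²/1.8.
t²/1.8 = 720 → t² = 1296 → t = 36.

36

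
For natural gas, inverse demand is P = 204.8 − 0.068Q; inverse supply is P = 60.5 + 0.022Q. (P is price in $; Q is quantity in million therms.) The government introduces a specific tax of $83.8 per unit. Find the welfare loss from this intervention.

$39013.56 million

Competitive equilibrium: 204.8 − 0.068Q = 60.5 + 0.022Q → Q* = 1603.3333, P* = 95.7733.
With the tax, the buyer price exceeds the seller price by 83.8: (204.8 − 0.068Q) − (60.5 + 0.022Q) = 83.8 → Q' = 672.2222.
ΔQ = 1603.3333 − 672.2222 = 931.1111; the wedge equals the tax, 83.8.
Deadweight loss = ½ × 931.1111 × 83.8 = $39013.56 million.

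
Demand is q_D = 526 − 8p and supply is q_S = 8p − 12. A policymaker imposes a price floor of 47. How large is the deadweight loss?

1431.125

In inverse form: demand p = 65.75 − 0.125q, supply p = 1.5 + 0.125q.
Competitive equilibrium: 65.75 − 0.125q = 1.5 + 0.125q → q* = 257, p* = 33.625.
At the floor p = 47, quantity demanded = (65.75 − 47)/0.125 = 150.
Sellers' marginal cost at q' = 150: 1.5 + 0.125·150 = 20.25.
Δq = 257 − 150 = 107; wedge = 47 − 20.25 = 26.75.
The triangle = ½ × 107 × 26.75 = 1431.125.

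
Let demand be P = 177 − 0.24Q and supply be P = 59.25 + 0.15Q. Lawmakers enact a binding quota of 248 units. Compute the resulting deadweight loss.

Competitive equilibrium: 177 − 0.24Q = 59.25 + 0.15Q → Q* = 301.9231, P* = 104.5385.
At Q = 248: demand price = 177 − 0.24·248 = 117.48; supply price = 59.25 + 0.15·248 = 96.45.
ΔQ = 301.9231 − 248 = 53.9231; wedge = 117.48 − 96.45 = 21.03.
Welfare loss = ½ × 53.9231 × 21.03 = 567.

567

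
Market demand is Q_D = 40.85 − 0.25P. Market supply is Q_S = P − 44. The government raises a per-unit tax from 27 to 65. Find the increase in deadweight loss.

In inverse form: demand P = 163.4 − 4Q, supply P = 44 + Q.
Competitive equilibrium: 163.4 − 4Q = 44 + Q → Q* = 23.88, P* = 67.88.
For a per-unit tax t: ΔQ = t/5, so DWL = ½·t·(t/5) = t²/10.
At t = 27: DWL = 72.9. At t = 65: DWL = 422.5.
Increase = 422.5 − 72.9 = 349.60.

349.60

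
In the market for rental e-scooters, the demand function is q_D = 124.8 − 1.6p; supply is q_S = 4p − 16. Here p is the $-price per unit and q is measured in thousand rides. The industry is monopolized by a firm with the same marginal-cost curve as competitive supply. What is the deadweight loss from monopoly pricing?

$543.25 thousand

In inverse form: demand p = 78 − 0.625q, supply p = 4 + 0.25q.
Competitive equilibrium: 78 − 0.625q = 4 + 0.25q → q* = 84.57143, p* = 25.14286.
Marginal revenue: MR = 78 − 1.25q. Set MR = MC: 78 − 1.25q = 4 + 0.25q → q_m = 49.33333.
Price p_m = 78 − 0.625·49.33333 = 47.16667; MC(q_m) = 4 + 0.25·49.33333 = 16.33333.
Competitive q* = 84.57143, so Δq = 35.2381; wedge = 47.16667 − 16.33333 = 30.83334.
DWL = ½ × 35.2381 × 30.83334 = $543.25 thousand.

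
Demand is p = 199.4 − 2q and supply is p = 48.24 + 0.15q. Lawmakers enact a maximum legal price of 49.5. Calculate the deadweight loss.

4119.91

Competitive equilibrium: 199.4 − 2q = 48.24 + 0.15q → q* = 70.307, p* = 58.786.
At the ceiling p = 49.5, quantity supplied = (49.5 − 48.24)/0.15 = 8.4.
Willingness to pay at q' = 8.4: 199.4 − 2·8.4 = 182.6.
Δq = 70.307 − 8.4 = 61.907; wedge = 182.6 − 49.5 = 133.1.
Welfare loss = ½ × 61.907 × 133.1 = 4119.91.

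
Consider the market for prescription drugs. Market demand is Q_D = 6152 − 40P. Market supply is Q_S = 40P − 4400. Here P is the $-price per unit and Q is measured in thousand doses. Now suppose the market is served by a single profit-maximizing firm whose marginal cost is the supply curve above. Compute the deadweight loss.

In inverse form: demand P = 153.8 − 0.025Q, supply P = 110 + 0.025Q.
Competitive equilibrium: 153.8 − 0.025Q = 110 + 0.025Q → Q* = 876, P* = 131.9.
Marginal revenue: MR = 153.8 − 0.05Q. Set MR = MC: 153.8 − 0.05Q = 110 + 0.025Q → Q_m = 584.
Price P_m = 153.8 − 0.025·584 = 139.2; MC(Q_m) = 110 + 0.025·584 = 124.6.
Competitive Q* = 876, so ΔQ = 292; wedge = 139.2 − 124.6 = 14.6.
DWL = ½ × 292 × 14.6 = $2131.60 thousand.

$2131.60 thousand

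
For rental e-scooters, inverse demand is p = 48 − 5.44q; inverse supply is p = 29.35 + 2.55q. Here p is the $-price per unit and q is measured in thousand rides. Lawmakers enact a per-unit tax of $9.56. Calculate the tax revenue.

Competitive equilibrium: 48 − 5.44q = 29.35 + 2.55q → q* = 2.3342, p* = 35.3021.
With the tax, the buyer price exceeds the seller price by 9.56: (48 − 5.44q) − (29.35 + 2.55q) = 9.56 → q' = 1.1377.
Tax revenue = 9.56 × 1.1377 = $10.88 thousand.

$10.88 thousand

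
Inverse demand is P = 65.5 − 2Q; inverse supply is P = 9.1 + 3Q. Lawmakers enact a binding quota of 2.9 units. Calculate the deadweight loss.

Competitive equilibrium: 65.5 − 2Q = 9.1 + 3Q → Q* = 11.28, P* = 42.94.
At Q = 2.9: demand price = 65.5 − 2·2.9 = 59.7; supply price = 9.1 + 3·2.9 = 17.8.
ΔQ = 11.28 − 2.9 = 8.38; wedge = 59.7 − 17.8 = 41.9.
DWL = ½ × 8.38 × 41.9 = 175.561.

175.561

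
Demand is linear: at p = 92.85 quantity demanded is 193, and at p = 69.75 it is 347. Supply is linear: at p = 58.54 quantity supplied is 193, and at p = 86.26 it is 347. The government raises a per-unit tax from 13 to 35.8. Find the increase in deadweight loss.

1685.82

Demand slope = (69.75 − 92.85)/(347 − 193) = −0.15, so p = 121.8 − 0.15q.
Supply slope = (86.26 − 58.54)/(347 − 193) = 0.18, so p = 23.8 + 0.18q.
Competitive equilibrium: 121.8 − 0.15q = 23.8 + 0.18q → q* = 296.9697, p* = 77.2545.
For a per-unit tax t: Δq = t/0.33, so DWL = ½·t·(t/0.33) = t²/0.66.
At t = 13: DWL = 256.061. At t = 35.8: DWL = 1941.879.
Increase = 1941.879 − 256.061 = 1685.82.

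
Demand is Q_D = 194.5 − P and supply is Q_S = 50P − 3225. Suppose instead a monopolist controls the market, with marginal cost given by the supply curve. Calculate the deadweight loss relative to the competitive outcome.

In inverse form: demand P = 194.5 − Q, supply P = 64.5 + 0.02Q.
Competitive equilibrium: 194.5 − Q = 64.5 + 0.02Q → Q* = 127.451, P* = 67.049.
Marginal revenue: MR = 194.5 − 2Q. Set MR = MC: 194.5 − 2Q = 64.5 + 0.02Q → Q_m = 64.3564.
Price P_m = 194.5 − 1·64.3564 = 130.1436; MC(Q_m) = 64.5 + 0.02·64.3564 = 65.7871.
Competitive Q* = 127.451, so ΔQ = 63.0946; wedge = 130.1436 − 65.7871 = 64.3565.
Deadweight loss = ½ × 63.0946 × 64.3565 = 2030.27.

2030.27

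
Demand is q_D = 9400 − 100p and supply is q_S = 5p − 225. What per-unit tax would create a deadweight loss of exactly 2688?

In inverse form: demand p = 94 − 0.01q, supply p = 45 + 0.2q.
Competitive equilibrium: 94 − 0.01q = 45 + 0.2q → q* = 233.3333, p* = 91.6667.
A tax t gives Δq = t/0.21 and wedge t, so DWL = t²/0.42.
t²/0.42 = 2688 → t² = 1128.96 → t = 33.6.

33.6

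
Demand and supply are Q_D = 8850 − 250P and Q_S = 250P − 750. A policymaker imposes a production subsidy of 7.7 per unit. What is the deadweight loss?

In inverse form: demand P = 35.4 − 0.004Q, supply P = 3 + 0.004Q.
Competitive equilibrium: 35.4 − 0.004Q = 3 + 0.004Q → Q* = 4050, P* = 19.2.
The subsidy lowers effective supply by 7.7: P = 0.004Q − 4.7.
New quantity: 35.4 − 0.004Q = 0.004Q − 4.7 → Q' = 5012.5.
Overproduction ΔQ = 5012.5 − 4050 = 962.5; wedge = subsidy = 7.7.
DWL = ½ × 962.5 × 7.7 = 3705.625.

3705.625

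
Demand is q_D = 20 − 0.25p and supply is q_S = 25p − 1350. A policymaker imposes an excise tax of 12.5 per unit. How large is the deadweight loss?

19.34

In inverse form: demand p = 80 − 4q, supply p = 54 + 0.04q.
Competitive equilibrium: 80 − 4q = 54 + 0.04q → q* = 6.4356, p* = 54.2574.
With the tax, the buyer price exceeds the seller price by 12.5: (80 − 4q) − (54 + 0.04q) = 12.5 → q' = 3.3416.
Δq = 6.4356 − 3.3416 = 3.094; the wedge equals the tax, 12.5.
DWL = ½ × 3.094 × 12.5 = 19.34.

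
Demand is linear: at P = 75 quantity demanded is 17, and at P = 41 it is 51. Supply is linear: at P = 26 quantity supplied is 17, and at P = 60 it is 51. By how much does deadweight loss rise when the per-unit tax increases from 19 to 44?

Demand slope = (41 − 75)/(51 − 17) = −1, so P = 92 − Q.
Supply slope = (60 − 26)/(51 − 17) = 1, so P = 9 + Q.
Competitive equilibrium: 92 − Q = 9 + Q → Q* = 41.5, P* = 50.5.
For a per-unit tax t: ΔQ = t/2, so DWL = ½·t·(t/2) = t²/4.
At t = 19: DWL = 90.25. At t = 44: DWL = 484.
Increase = 484 − 90.25 = 393.75.

393.75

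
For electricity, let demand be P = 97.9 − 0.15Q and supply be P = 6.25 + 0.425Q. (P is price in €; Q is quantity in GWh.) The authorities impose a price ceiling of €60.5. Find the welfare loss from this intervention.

Competitive equilibrium: 97.9 − 0.15Q = 6.25 + 0.425Q → Q* = 159.3913, P* = 73.9913.
At the ceiling P = 60.5, quantity supplied = (60.5 − 6.25)/0.425 = 127.6471.
Willingness to pay at Q' = 127.6471: 97.9 − 0.15·127.6471 = 78.7529.
ΔQ = 159.3913 − 127.6471 = 31.7442; wedge = 78.7529 − 60.5 = 18.2529.
The triangle = ½ × 31.7442 × 18.2529 = €289.71.

€289.71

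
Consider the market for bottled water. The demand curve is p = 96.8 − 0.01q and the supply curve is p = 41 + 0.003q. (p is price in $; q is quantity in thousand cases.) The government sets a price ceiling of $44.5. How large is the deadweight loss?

Competitive equilibrium: 96.8 − 0.01q = 41 + 0.003q → q* = 4292.307692, p* = 53.876923.
At the ceiling p = 44.5, quantity supplied = (44.5 − 41)/0.003 = 1166.666667.
Willingness to pay at q' = 1166.666667: 96.8 − 0.01·1166.666667 = 85.133333.
Δq = 4292.307692 − 1166.666667 = 3125.641025; wedge = 85.133333 − 44.5 = 40.633333.
Deadweight loss = ½ × 3125.641025 × 40.633333 = $63502.61 thousand.

$63502.61 thousand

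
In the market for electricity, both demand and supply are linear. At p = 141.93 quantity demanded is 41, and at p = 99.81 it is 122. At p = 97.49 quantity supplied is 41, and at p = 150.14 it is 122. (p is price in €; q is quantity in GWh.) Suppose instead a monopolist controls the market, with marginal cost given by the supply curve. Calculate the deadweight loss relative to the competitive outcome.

Demand slope = (99.81 − 141.93)/(122 − 41) = −0.52, so p = 163.25 − 0.52q.
Supply slope = (150.14 − 97.49)/(122 − 41) = 0.65, so p = 70.84 + 0.65q.
Competitive equilibrium: 163.25 − 0.52q = 70.84 + 0.65q → q* = 78.98291, p* = 122.17889.
Marginal revenue: MR = 163.25 − 1.04q. Set MR = MC: 163.25 − 1.04q = 70.84 + 0.65q → q_m = 54.68047.
Price p_m = 163.25 − 0.52·54.68047 = 134.81616; MC(q_m) = 70.84 + 0.65·54.68047 = 106.38231.
Competitive q* = 78.98291, so Δq = 24.30244; wedge = 134.81616 − 106.38231 = 28.43385.
Deadweight loss = ½ × 24.30244 × 28.43385 = €345.51.

€345.51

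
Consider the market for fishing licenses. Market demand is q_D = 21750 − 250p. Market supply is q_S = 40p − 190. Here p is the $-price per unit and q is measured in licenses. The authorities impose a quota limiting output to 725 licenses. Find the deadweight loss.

$64629.32

In inverse form: demand p = 87 − 0.004q, supply p = 4.75 + 0.025q.
Competitive equilibrium: 87 − 0.004q = 4.75 + 0.025q → q* = 2836.2069, p* = 75.6552.
At q = 725: demand price = 87 − 0.004·725 = 84.1; supply price = 4.75 + 0.025·725 = 22.875.
Δq = 2836.2069 − 725 = 2111.2069; wedge = 84.1 − 22.875 = 61.225.
Deadweight loss = ½ × 2111.2069 × 61.225 = $64629.32.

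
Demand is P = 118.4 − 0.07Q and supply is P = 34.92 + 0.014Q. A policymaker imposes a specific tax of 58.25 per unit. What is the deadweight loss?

Competitive equilibrium: 118.4 − 0.07Q = 34.92 + 0.014Q → Q* = 993.8095, P* = 48.8333.
With the tax, the buyer price exceeds the seller price by 58.25: (118.4 − 0.07Q) − (34.92 + 0.014Q) = 58.25 → Q' = 300.3571.
ΔQ = 993.8095 − 300.3571 = 693.4524; the wedge equals the tax, 58.25.
The triangle = ½ × 693.4524 × 58.25 = 20196.80.

20196.80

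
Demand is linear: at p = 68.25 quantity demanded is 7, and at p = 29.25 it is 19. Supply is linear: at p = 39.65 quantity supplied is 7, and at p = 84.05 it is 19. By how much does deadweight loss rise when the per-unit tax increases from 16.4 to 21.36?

13.47

Demand slope = (29.25 − 68.25)/(19 − 7) = −3.25, so p = 91 − 3.25q.
Supply slope = (84.05 − 39.65)/(19 − 7) = 3.7, so p = 13.75 + 3.7q.
Competitive equilibrium: 91 − 3.25q = 13.75 + 3.7q → q* = 11.1151, p* = 54.8759.
For a per-unit tax t: Δq = t/6.95, so DWL = ½·t·(t/6.95) = t²/13.9.
At t = 16.4: DWL = 19.35. At t = 21.36: DWL = 32.824.
Increase = 32.824 − 19.35 = 13.47.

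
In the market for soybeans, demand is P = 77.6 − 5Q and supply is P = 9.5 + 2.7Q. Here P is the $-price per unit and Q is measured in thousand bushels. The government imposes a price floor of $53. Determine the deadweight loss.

Competitive equilibrium: 77.6 − 5Q = 9.5 + 2.7Q → Q* = 8.8442, P* = 33.3792.
At the floor P = 53, quantity demanded = (77.6 − 53)/5 = 4.92.
Sellers' marginal cost at Q' = 4.92: 9.5 + 2.7·4.92 = 22.784.
ΔQ = 8.8442 − 4.92 = 3.9242; wedge = 53 − 22.784 = 30.216.
Deadweight loss = ½ × 3.9242 × 30.216 = $59.29 thousand.

$59.29 thousand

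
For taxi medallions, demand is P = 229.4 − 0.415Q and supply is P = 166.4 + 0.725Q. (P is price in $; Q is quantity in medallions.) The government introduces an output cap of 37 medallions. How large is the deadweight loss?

$190.12

Competitive equilibrium: 229.4 − 0.415Q = 166.4 + 0.725Q → Q* = 55.2632, P* = 206.4658.
At Q = 37: demand price = 229.4 − 0.415·37 = 214.045; supply price = 166.4 + 0.725·37 = 193.225.
ΔQ = 55.2632 − 37 = 18.2632; wedge = 214.045 − 193.225 = 20.82.
Deadweight loss = ½ × 18.2632 × 20.82 = $190.12.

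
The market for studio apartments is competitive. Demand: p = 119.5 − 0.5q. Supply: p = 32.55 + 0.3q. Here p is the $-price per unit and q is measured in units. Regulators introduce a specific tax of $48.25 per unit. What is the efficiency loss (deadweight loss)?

Competitive equilibrium: 119.5 − 0.5q = 32.55 + 0.3q → q* = 108.6875, p* = 65.1563.
With the tax, the buyer price exceeds the seller price by 48.25: (119.5 − 0.5q) − (32.55 + 0.3q) = 48.25 → q' = 48.375.
Δq = 108.6875 − 48.375 = 60.3125; the wedge equals the tax, 48.25.
Welfare loss = ½ × 60.3125 × 48.25 = $1455.04.

$1455.04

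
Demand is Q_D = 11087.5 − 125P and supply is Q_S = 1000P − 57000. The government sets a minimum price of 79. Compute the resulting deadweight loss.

In inverse form: demand P = 88.7 − 0.008Q, supply P = 57 + 0.001Q.
Competitive equilibrium: 88.7 − 0.008Q = 57 + 0.001Q → Q* = 3522.2222, P* = 60.5222.
At the floor P = 79, quantity demanded = (88.7 − 79)/0.008 = 1212.5.
Sellers' marginal cost at Q' = 1212.5: 57 + 0.001·1212.5 = 58.2125.
ΔQ = 3522.2222 − 1212.5 = 2309.7222; wedge = 79 − 58.2125 = 20.7875.
DWL = ½ × 2309.7222 × 20.7875 = 24006.68.

24006.68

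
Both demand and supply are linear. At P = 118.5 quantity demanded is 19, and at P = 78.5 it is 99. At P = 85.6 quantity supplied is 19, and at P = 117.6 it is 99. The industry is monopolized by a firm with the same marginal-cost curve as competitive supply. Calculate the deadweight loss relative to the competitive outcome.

Demand slope = (78.5 − 118.5)/(99 − 19) = −0.5, so P = 128 − 0.5Q.
Supply slope = (117.6 − 85.6)/(99 − 19) = 0.4, so P = 78 + 0.4Q.
Competitive equilibrium: 128 − 0.5Q = 78 + 0.4Q → Q* = 55.55556, P* = 100.22222.
Marginal revenue: MR = 128 − Q. Set MR = MC: 128 − Q = 78 + 0.4Q → Q_m = 35.71429.
Price P_m = 128 − 0.5·35.71429 = 110.14286; MC(Q_m) = 78 + 0.4·35.71429 = 92.28572.
Competitive Q* = 55.55556, so ΔQ = 19.84127; wedge = 110.14286 − 92.28572 = 17.85714.
Welfare loss = ½ × 19.84127 × 17.85714 = 177.15.

177.15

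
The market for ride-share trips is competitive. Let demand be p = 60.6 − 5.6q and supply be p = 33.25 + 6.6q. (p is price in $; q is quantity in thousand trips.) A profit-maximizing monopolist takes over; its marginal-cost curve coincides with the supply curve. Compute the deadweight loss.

Competitive equilibrium: 60.6 − 5.6q = 33.25 + 6.6q → q* = 2.2418, p* = 48.0459.
Marginal revenue: MR = 60.6 − 11.2q. Set MR = MC: 60.6 − 11.2q = 33.25 + 6.6q → q_m = 1.5365.
Price p_m = 60.6 − 5.6·1.5365 = 51.9956; MC(q_m) = 33.25 + 6.6·1.5365 = 43.3909.
Competitive q* = 2.2418, so Δq = 0.7053; wedge = 51.9956 − 43.3909 = 8.6047.
Welfare loss = ½ × 0.7053 × 8.6047 = $3.03 thousand.

$3.03 thousand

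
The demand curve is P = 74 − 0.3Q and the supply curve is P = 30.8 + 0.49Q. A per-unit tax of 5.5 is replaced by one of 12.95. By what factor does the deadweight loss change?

5.544

Competitive equilibrium: 74 − 0.3Q = 30.8 + 0.49Q → Q* = 54.6835, P* = 57.5949.
For a per-unit tax t: ΔQ = t/0.79, so DWL = ½·t·(t/0.79) = t²/1.58.
At t = 5.5: DWL = 19.146. At t = 12.95: DWL = 106.141.
Ratio = (12.95/5.5)² = 5.544.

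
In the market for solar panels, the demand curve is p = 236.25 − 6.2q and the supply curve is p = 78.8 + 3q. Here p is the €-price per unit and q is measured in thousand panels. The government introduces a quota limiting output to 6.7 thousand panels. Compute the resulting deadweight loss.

Competitive equilibrium: 236.25 − 6.2q = 78.8 + 3q → q* = 17.1141, p* = 130.1424.
At q = 6.7: demand price = 236.25 − 6.2·6.7 = 194.71; supply price = 78.8 + 3·6.7 = 98.9.
Δq = 17.1141 − 6.7 = 10.4141; wedge = 194.71 − 98.9 = 95.81.
The triangle = ½ × 10.4141 × 95.81 = €498.89 thousand.

€498.89 thousand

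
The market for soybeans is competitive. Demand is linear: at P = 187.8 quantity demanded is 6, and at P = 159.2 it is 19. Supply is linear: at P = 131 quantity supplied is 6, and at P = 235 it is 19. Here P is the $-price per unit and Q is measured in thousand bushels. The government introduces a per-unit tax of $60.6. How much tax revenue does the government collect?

$341.02 thousand

Demand slope = (159.2 − 187.8)/(19 − 6) = −2.2, so P = 201 − 2.2Q.
Supply slope = (235 − 131)/(19 − 6) = 8, so P = 83 + 8Q.
Competitive equilibrium: 201 − 2.2Q = 83 + 8Q → Q* = 11.56863, P* = 175.54902.
With the tax, the buyer price exceeds the seller price by 60.6: (201 − 2.2Q) − (83 + 8Q) = 60.6 → Q' = 5.62745.
Tax revenue = 60.6 × 5.62745 = $341.02 thousand.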